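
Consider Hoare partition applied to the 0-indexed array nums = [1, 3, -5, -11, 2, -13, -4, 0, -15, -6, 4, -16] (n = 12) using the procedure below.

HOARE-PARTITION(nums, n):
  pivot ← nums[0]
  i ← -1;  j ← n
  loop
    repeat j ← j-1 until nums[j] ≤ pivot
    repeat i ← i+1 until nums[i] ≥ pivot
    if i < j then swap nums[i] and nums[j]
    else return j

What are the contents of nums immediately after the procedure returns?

pivot = nums[0] = 1; i = -1, j = 12
j→11 (nums[11]=-16≤1), i→0 (nums[0]=1≥1); i<j, swap → [-16, 3, -5, -11, 2, -13, -4, 0, -15, -6, 4, 1]
j→9 (nums[9]=-6≤1), i→1 (nums[1]=3≥1); i<j, swap → [-16, -6, -5, -11, 2, -13, -4, 0, -15, 3, 4, 1]
j→8 (nums[8]=-15≤1), i→4 (nums[4]=2≥1); i<j, swap → [-16, -6, -5, -11, -15, -13, -4, 0, 2, 3, 4, 1]
j→7, i→8; i≥j, return j=7. nums = [-16, -6, -5, -11, -15, -13, -4, 0, 2, 3, 4, 1]

[-16, -6, -5, -11, -15, -13, -4, 0, 2, 3, 4, 1]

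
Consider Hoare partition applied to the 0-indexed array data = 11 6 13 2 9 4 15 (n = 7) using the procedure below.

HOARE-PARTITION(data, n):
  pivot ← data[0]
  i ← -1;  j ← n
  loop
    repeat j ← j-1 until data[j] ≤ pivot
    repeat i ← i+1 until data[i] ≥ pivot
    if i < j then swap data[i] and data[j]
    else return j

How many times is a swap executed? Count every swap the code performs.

pivot = data[0] = 11; i = -1, j = 7
j→5 (data[5]=4≤11), i→0 (data[0]=11≥11); i<j, swap → 4 6 13 2 9 11 15
j→4 (data[4]=9≤11), i→2 (data[2]=13≥11); i<j, swap → 4 6 9 2 13 11 15
j→3, i→4; i≥j, return j=3. data = 4 6 9 2 13 11 15

2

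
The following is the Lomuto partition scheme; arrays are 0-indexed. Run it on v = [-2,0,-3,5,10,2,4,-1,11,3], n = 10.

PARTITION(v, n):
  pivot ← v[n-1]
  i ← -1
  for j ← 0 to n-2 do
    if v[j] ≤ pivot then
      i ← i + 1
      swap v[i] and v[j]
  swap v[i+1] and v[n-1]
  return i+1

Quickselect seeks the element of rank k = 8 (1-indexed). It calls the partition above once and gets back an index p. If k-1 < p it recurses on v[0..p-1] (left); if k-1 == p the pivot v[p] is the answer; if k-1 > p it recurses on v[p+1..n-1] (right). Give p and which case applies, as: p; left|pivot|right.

pivot=3, i=-1
j=0: -2≤3, i=0, swap(0,0) ⇒ [-2,0,-3,5,10,2,4,-1,11,3]
j=1: 0≤3, i=1, swap(1,1) ⇒ [-2,0,-3,5,10,2,4,-1,11,3]
j=2: -3≤3, i=2, swap(2,2) ⇒ [-2,0,-3,5,10,2,4,-1,11,3]
j=3: 5>3, skip
j=4: 10>3, skip
j=5: 2≤3, i=3, swap(3,5) ⇒ [-2,0,-3,2,10,5,4,-1,11,3]
j=6: 4>3, skip
j=7: -1≤3, i=4, swap(4,7) ⇒ [-2,0,-3,2,-1,5,4,10,11,3]
j=8: 11>3, skip
swap(5,9) ⇒ [-2,0,-3,2,-1,3,4,10,11,5]; return 5
p = 5; k-1 = 7 > 5 ⇒ right

5; right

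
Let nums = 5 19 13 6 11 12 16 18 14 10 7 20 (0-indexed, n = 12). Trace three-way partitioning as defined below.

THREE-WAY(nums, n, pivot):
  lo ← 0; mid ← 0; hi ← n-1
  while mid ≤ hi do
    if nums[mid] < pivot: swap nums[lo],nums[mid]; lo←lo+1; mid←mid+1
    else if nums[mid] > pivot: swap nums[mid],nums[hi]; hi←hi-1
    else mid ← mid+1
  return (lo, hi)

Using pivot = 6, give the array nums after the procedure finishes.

5 6 13 11 12 16 18 14 10 7 20 19

lo=0 mid=0 hi=11
5<6: swap(0,0), lo=1 mid=1 ⇒ 5 19 13 6 11 12 16 18 14 10 7 20
19>6: swap(1,11), hi=10 ⇒ 5 20 13 6 11 12 16 18 14 10 7 19
20>6: swap(1,10), hi=9 ⇒ 5 7 13 6 11 12 16 18 14 10 20 19
7>6: swap(1,9), hi=8 ⇒ 5 10 13 6 11 12 16 18 14 7 20 19
10>6: swap(1,8), hi=7 ⇒ 5 14 13 6 11 12 16 18 10 7 20 19
14>6: swap(1,7), hi=6 ⇒ 5 18 13 6 11 12 16 14 10 7 20 19
18>6: swap(1,6), hi=5 ⇒ 5 16 13 6 11 12 18 14 10 7 20 19
16>6: swap(1,5), hi=4 ⇒ 5 12 13 6 11 16 18 14 10 7 20 19
12>6: swap(1,4), hi=3 ⇒ 5 11 13 6 12 16 18 14 10 7 20 19
11>6: swap(1,3), hi=2 ⇒ 5 6 13 11 12 16 18 14 10 7 20 19
6=6: mid=2
13>6: swap(2,2), hi=1 ⇒ 5 6 13 11 12 16 18 14 10 7 20 19
done. lo=1 hi=1; nums=5 6 13 11 12 16 18 14 10 7 20 19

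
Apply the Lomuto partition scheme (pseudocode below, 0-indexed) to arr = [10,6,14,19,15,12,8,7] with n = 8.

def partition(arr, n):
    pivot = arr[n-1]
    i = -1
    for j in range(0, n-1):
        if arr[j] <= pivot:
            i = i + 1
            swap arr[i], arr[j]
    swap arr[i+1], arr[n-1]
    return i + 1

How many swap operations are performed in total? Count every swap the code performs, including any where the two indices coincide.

2

pivot=7, i=-1
j=0: 10>7, skip
j=1: 6≤7, i=0, swap(0,1) ⇒ [6,10,14,19,15,12,8,7]
j=2: 14>7, skip
j=3: 19>7, skip
j=4: 15>7, skip
j=5: 12>7, skip
j=6: 8>7, skip
swap(1,7) ⇒ [6,7,14,19,15,12,8,10]; return 1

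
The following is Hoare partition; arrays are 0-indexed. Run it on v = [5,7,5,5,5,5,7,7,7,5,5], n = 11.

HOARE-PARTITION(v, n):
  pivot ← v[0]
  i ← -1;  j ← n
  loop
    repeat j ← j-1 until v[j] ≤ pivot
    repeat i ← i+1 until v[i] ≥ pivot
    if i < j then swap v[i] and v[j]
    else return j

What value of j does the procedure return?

pivot=5
j stops at 10 (5), i stops at 0 (5); swap ⇒ [5,7,5,5,5,5,7,7,7,5,5]
j stops at 9 (5), i stops at 1 (7); swap ⇒ [5,5,5,5,5,5,7,7,7,7,5]
j stops at 5 (5), i stops at 2 (5); swap ⇒ [5,5,5,5,5,5,7,7,7,7,5]
j stops at 4 (5), i stops at 3 (5); swap ⇒ [5,5,5,5,5,5,7,7,7,7,5]
j stops at 3, i stops at 4; i≥j ⇒ return 3. v=[5,5,5,5,5,5,7,7,7,7,5]

3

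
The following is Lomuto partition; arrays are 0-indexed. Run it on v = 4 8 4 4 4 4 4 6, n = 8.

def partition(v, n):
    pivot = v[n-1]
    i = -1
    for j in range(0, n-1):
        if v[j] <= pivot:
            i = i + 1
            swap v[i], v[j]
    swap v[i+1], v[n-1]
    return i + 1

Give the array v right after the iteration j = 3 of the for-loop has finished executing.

4 4 4 8 4 4 4 6

pivot=6, i=-1
j=0: 4≤6, i=0, swap(0,0) ⇒ 4 8 4 4 4 4 4 6
j=1: 8>6, skip
j=2: 4≤6, i=1, swap(1,2) ⇒ 4 4 8 4 4 4 4 6
j=3: 4≤6, i=2, swap(2,3) ⇒ 4 4 4 8 4 4 4 6
(after j=3) v = 4 4 4 8 4 4 4 6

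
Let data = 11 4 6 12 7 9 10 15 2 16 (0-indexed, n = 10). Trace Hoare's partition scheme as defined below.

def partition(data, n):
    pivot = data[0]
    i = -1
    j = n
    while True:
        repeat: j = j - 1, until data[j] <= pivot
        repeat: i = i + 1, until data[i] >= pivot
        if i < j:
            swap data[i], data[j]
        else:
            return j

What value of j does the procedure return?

pivot = data[0] = 11; i = -1, j = 10
j→8 (data[8]=2≤11), i→0 (data[0]=11≥11); i<j, swap → 2 4 6 12 7 9 10 15 11 16
j→6 (data[6]=10≤11), i→3 (data[3]=12≥11); i<j, swap → 2 4 6 10 7 9 12 15 11 16
j→5, i→6; i≥j, return j=5. data = 2 4 6 10 7 9 12 15 11 16

5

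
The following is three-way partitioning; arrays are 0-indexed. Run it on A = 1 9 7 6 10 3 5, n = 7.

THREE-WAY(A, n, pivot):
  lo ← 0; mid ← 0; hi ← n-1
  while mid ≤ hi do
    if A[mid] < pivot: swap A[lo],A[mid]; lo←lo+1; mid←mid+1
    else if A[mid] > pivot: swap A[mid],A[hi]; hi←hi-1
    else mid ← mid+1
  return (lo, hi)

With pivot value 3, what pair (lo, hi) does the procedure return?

pivot = 3; lo=0, mid=0, hi=6
A[mid]=1<3: swap A[0],A[0]; lo=1,mid=1 → 1 9 7 6 10 3 5
A[mid]=9>3: swap A[1],A[6]; hi=5 → 1 5 7 6 10 3 9
A[mid]=5>3: swap A[1],A[5]; hi=4 → 1 3 7 6 10 5 9
A[mid]=3=3: mid=2
A[mid]=7>3: swap A[2],A[4]; hi=3 → 1 3 10 6 7 5 9
A[mid]=10>3: swap A[2],A[3]; hi=2 → 1 3 6 10 7 5 9
A[mid]=6>3: swap A[2],A[2]; hi=1 → 1 3 6 10 7 5 9
end: lo=1, hi=1; A = 1 3 6 10 7 5 9

(1, 1)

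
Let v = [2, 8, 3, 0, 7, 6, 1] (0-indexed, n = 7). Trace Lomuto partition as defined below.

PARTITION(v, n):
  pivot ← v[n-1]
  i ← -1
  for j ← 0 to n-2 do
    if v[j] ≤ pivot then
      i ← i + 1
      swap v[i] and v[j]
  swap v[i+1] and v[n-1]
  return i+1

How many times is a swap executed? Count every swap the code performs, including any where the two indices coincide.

pivot = v[6] = 1; i = -1
j=0: v[0]=2 > 1 → no swap
j=1: v[1]=8 > 1 → no swap
j=2: v[2]=3 > 1 → no swap
j=3: v[3]=0 ≤ 1 → i=0, swap v[0],v[3] → [0, 8, 3, 2, 7, 6, 1]
j=4: v[4]=7 > 1 → no swap
j=5: v[5]=6 > 1 → no swap
final swap v[1],v[6] → [0, 1, 3, 2, 7, 6, 8]; return 1

2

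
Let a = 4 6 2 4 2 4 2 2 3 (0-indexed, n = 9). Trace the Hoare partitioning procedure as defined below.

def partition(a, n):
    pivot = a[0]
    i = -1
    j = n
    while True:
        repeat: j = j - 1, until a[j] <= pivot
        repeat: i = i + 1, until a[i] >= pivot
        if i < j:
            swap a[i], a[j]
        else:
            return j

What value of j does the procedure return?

pivot = a[0] = 4; i = -1, j = 9
j→8 (a[8]=3≤4), i→0 (a[0]=4≥4); i<j, swap → 3 6 2 4 2 4 2 2 4
j→7 (a[7]=2≤4), i→1 (a[1]=6≥4); i<j, swap → 3 2 2 4 2 4 2 6 4
j→6 (a[6]=2≤4), i→3 (a[3]=4≥4); i<j, swap → 3 2 2 2 2 4 4 6 4
j→5, i→5; i≥j, return j=5. a = 3 2 2 2 2 4 4 6 4

5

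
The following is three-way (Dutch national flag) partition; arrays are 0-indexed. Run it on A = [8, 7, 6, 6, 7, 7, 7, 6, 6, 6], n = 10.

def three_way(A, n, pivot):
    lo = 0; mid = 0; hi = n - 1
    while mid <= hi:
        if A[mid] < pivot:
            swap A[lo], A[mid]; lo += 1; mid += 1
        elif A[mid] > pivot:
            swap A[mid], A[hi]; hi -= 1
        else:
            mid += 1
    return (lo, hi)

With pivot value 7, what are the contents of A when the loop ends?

[6, 6, 6, 6, 6, 7, 7, 7, 7, 8]

pivot = 7; lo=0, mid=0, hi=9
A[mid]=8>7: swap A[0],A[9]; hi=8 → [6, 7, 6, 6, 7, 7, 7, 6, 6, 8]
A[mid]=6<7: swap A[0],A[0]; lo=1,mid=1 → [6, 7, 6, 6, 7, 7, 7, 6, 6, 8]
A[mid]=7=7: mid=2
A[mid]=6<7: swap A[1],A[2]; lo=2,mid=3 → [6, 6, 7, 6, 7, 7, 7, 6, 6, 8]
A[mid]=6<7: swap A[2],A[3]; lo=3,mid=4 → [6, 6, 6, 7, 7, 7, 7, 6, 6, 8]
A[mid]=7=7: mid=5
A[mid]=7=7: mid=6
A[mid]=7=7: mid=7
A[mid]=6<7: swap A[3],A[7]; lo=4,mid=8 → [6, 6, 6, 6, 7, 7, 7, 7, 6, 8]
A[mid]=6<7: swap A[4],A[8]; lo=5,mid=9 → [6, 6, 6, 6, 6, 7, 7, 7, 7, 8]
end: lo=5, hi=8; A = [6, 6, 6, 6, 6, 7, 7, 7, 7, 8]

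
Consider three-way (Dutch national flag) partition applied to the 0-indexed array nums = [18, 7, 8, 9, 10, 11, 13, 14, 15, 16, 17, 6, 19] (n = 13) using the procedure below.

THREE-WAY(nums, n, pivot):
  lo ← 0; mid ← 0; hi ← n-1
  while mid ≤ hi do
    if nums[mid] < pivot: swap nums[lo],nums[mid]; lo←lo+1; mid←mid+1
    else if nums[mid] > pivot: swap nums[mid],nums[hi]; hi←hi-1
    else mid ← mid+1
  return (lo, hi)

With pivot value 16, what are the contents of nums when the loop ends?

[6, 7, 8, 9, 10, 11, 13, 14, 15, 16, 17, 19, 18]

lo=0 mid=0 hi=12
18>16: swap(0,12), hi=11 ⇒ [19, 7, 8, 9, 10, 11, 13, 14, 15, 16, 17, 6, 18]
19>16: swap(0,11), hi=10 ⇒ [6, 7, 8, 9, 10, 11, 13, 14, 15, 16, 17, 19, 18]
6<16: swap(0,0), lo=1 mid=1 ⇒ [6, 7, 8, 9, 10, 11, 13, 14, 15, 16, 17, 19, 18]
7<16: swap(1,1), lo=2 mid=2 ⇒ [6, 7, 8, 9, 10, 11, 13, 14, 15, 16, 17, 19, 18]
8<16: swap(2,2), lo=3 mid=3 ⇒ [6, 7, 8, 9, 10, 11, 13, 14, 15, 16, 17, 19, 18]
9<16: swap(3,3), lo=4 mid=4 ⇒ [6, 7, 8, 9, 10, 11, 13, 14, 15, 16, 17, 19, 18]
10<16: swap(4,4), lo=5 mid=5 ⇒ [6, 7, 8, 9, 10, 11, 13, 14, 15, 16, 17, 19, 18]
11<16: swap(5,5), lo=6 mid=6 ⇒ [6, 7, 8, 9, 10, 11, 13, 14, 15, 16, 17, 19, 18]
13<16: swap(6,6), lo=7 mid=7 ⇒ [6, 7, 8, 9, 10, 11, 13, 14, 15, 16, 17, 19, 18]
14<16: swap(7,7), lo=8 mid=8 ⇒ [6, 7, 8, 9, 10, 11, 13, 14, 15, 16, 17, 19, 18]
15<16: swap(8,8), lo=9 mid=9 ⇒ [6, 7, 8, 9, 10, 11, 13, 14, 15, 16, 17, 19, 18]
16=16: mid=10
17>16: swap(10,10), hi=9 ⇒ [6, 7, 8, 9, 10, 11, 13, 14, 15, 16, 17, 19, 18]
done. lo=9 hi=9; nums=[6, 7, 8, 9, 10, 11, 13, 14, 15, 16, 17, 19, 18]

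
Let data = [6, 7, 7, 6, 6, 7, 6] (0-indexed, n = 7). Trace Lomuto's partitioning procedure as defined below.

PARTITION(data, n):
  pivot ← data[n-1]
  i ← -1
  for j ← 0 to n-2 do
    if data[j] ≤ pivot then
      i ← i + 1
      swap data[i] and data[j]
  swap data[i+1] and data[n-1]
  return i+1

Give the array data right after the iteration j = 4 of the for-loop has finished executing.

pivot=6, i=-1
j=0: 6≤6, i=0, swap(0,0) ⇒ [6, 7, 7, 6, 6, 7, 6]
j=1: 7>6, skip
j=2: 7>6, skip
j=3: 6≤6, i=1, swap(1,3) ⇒ [6, 6, 7, 7, 6, 7, 6]
j=4: 6≤6, i=2, swap(2,4) ⇒ [6, 6, 6, 7, 7, 7, 6]
(after j=4) data = [6, 6, 6, 7, 7, 7, 6]

[6, 6, 6, 7, 7, 7, 6]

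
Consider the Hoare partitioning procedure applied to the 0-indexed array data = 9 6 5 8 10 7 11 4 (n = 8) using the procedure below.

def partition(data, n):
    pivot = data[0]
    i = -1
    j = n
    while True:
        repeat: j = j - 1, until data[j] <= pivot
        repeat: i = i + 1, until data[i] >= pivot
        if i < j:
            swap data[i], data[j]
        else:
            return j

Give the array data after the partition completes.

4 6 5 8 7 10 11 9

pivot = data[0] = 9; i = -1, j = 8
j→7 (data[7]=4≤9), i→0 (data[0]=9≥9); i<j, swap → 4 6 5 8 10 7 11 9
j→5 (data[5]=7≤9), i→4 (data[4]=10≥9); i<j, swap → 4 6 5 8 7 10 11 9
j→4, i→5; i≥j, return j=4. data = 4 6 5 8 7 10 11 9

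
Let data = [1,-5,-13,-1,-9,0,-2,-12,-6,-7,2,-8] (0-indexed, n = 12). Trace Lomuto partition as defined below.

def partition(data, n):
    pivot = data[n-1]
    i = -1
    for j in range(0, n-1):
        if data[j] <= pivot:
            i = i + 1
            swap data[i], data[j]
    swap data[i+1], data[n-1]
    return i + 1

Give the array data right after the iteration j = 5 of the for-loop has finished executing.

[-13,-9,1,-1,-5,0,-2,-12,-6,-7,2,-8]

pivot = data[11] = -8; i = -1
j=0: data[0]=1 > -8 → no swap
j=1: data[1]=-5 > -8 → no swap
j=2: data[2]=-13 ≤ -8 → i=0, swap data[0],data[2] → [-13,-5,1,-1,-9,0,-2,-12,-6,-7,2,-8]
j=3: data[3]=-1 > -8 → no swap
j=4: data[4]=-9 ≤ -8 → i=1, swap data[1],data[4] → [-13,-9,1,-1,-5,0,-2,-12,-6,-7,2,-8]
j=5: data[5]=0 > -8 → no swap
(after j=5) data = [-13,-9,1,-1,-5,0,-2,-12,-6,-7,2,-8]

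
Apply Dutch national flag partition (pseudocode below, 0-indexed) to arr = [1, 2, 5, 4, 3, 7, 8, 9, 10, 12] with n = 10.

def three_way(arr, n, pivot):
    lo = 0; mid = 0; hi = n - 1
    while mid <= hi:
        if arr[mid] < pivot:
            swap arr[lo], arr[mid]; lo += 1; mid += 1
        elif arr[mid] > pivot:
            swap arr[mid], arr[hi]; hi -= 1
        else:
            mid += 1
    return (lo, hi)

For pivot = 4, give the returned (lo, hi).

pivot = 4; lo=0, mid=0, hi=9
arr[mid]=1<4: swap arr[0],arr[0]; lo=1,mid=1 → [1, 2, 5, 4, 3, 7, 8, 9, 10, 12]
arr[mid]=2<4: swap arr[1],arr[1]; lo=2,mid=2 → [1, 2, 5, 4, 3, 7, 8, 9, 10, 12]
arr[mid]=5>4: swap arr[2],arr[9]; hi=8 → [1, 2, 12, 4, 3, 7, 8, 9, 10, 5]
arr[mid]=12>4: swap arr[2],arr[8]; hi=7 → [1, 2, 10, 4, 3, 7, 8, 9, 12, 5]
arr[mid]=10>4: swap arr[2],arr[7]; hi=6 → [1, 2, 9, 4, 3, 7, 8, 10, 12, 5]
arr[mid]=9>4: swap arr[2],arr[6]; hi=5 → [1, 2, 8, 4, 3, 7, 9, 10, 12, 5]
arr[mid]=8>4: swap arr[2],arr[5]; hi=4 → [1, 2, 7, 4, 3, 8, 9, 10, 12, 5]
arr[mid]=7>4: swap arr[2],arr[4]; hi=3 → [1, 2, 3, 4, 7, 8, 9, 10, 12, 5]
arr[mid]=3<4: swap arr[2],arr[2]; lo=3,mid=3 → [1, 2, 3, 4, 7, 8, 9, 10, 12, 5]
arr[mid]=4=4: mid=4
end: lo=3, hi=3; arr = [1, 2, 3, 4, 7, 8, 9, 10, 12, 5]

(3, 3)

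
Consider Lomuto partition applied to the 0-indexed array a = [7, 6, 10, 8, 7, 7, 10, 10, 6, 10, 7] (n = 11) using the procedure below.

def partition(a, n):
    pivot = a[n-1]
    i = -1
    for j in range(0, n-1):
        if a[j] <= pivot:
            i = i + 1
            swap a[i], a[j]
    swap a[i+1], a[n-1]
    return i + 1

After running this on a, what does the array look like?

pivot = a[10] = 7; i = -1
j=0: a[0]=7 ≤ 7 → i=0, swap a[0],a[0] (no change) → [7, 6, 10, 8, 7, 7, 10, 10, 6, 10, 7]
j=1: a[1]=6 ≤ 7 → i=1, swap a[1],a[1] (no change) → [7, 6, 10, 8, 7, 7, 10, 10, 6, 10, 7]
j=2: a[2]=10 > 7 → no swap
j=3: a[3]=8 > 7 → no swap
j=4: a[4]=7 ≤ 7 → i=2, swap a[2],a[4] → [7, 6, 7, 8, 10, 7, 10, 10, 6, 10, 7]
j=5: a[5]=7 ≤ 7 → i=3, swap a[3],a[5] → [7, 6, 7, 7, 10, 8, 10, 10, 6, 10, 7]
j=6: a[6]=10 > 7 → no swap
j=7: a[7]=10 > 7 → no swap
j=8: a[8]=6 ≤ 7 → i=4, swap a[4],a[8] → [7, 6, 7, 7, 6, 8, 10, 10, 10, 10, 7]
j=9: a[9]=10 > 7 → no swap
final swap a[5],a[10] → [7, 6, 7, 7, 6, 7, 10, 10, 10, 10, 8]; return 5

[7, 6, 7, 7, 6, 7, 10, 10, 10, 10, 8]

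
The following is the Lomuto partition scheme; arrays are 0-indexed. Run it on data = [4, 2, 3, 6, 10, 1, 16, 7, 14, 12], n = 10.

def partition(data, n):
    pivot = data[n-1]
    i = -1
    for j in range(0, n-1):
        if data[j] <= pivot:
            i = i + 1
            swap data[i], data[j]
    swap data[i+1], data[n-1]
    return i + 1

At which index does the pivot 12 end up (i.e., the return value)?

pivot=12, i=-1
j=0: 4≤12, i=0, swap(0,0) ⇒ [4, 2, 3, 6, 10, 1, 16, 7, 14, 12]
j=1: 2≤12, i=1, swap(1,1) ⇒ [4, 2, 3, 6, 10, 1, 16, 7, 14, 12]
j=2: 3≤12, i=2, swap(2,2) ⇒ [4, 2, 3, 6, 10, 1, 16, 7, 14, 12]
j=3: 6≤12, i=3, swap(3,3) ⇒ [4, 2, 3, 6, 10, 1, 16, 7, 14, 12]
j=4: 10≤12, i=4, swap(4,4) ⇒ [4, 2, 3, 6, 10, 1, 16, 7, 14, 12]
j=5: 1≤12, i=5, swap(5,5) ⇒ [4, 2, 3, 6, 10, 1, 16, 7, 14, 12]
j=6: 16>12, skip
j=7: 7≤12, i=6, swap(6,7) ⇒ [4, 2, 3, 6, 10, 1, 7, 16, 14, 12]
j=8: 14>12, skip
swap(7,9) ⇒ [4, 2, 3, 6, 10, 1, 7, 12, 14, 16]; return 7

7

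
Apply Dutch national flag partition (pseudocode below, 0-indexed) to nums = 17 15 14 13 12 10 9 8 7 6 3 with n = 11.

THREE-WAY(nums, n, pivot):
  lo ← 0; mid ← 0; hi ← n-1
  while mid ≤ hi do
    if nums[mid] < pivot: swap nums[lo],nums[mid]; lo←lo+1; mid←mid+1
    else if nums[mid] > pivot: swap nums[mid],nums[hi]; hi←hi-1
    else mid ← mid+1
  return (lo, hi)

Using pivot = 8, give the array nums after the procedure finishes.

lo=0 mid=0 hi=10
17>8: swap(0,10), hi=9 ⇒ 3 15 14 13 12 10 9 8 7 6 17
3<8: swap(0,0), lo=1 mid=1 ⇒ 3 15 14 13 12 10 9 8 7 6 17
15>8: swap(1,9), hi=8 ⇒ 3 6 14 13 12 10 9 8 7 15 17
6<8: swap(1,1), lo=2 mid=2 ⇒ 3 6 14 13 12 10 9 8 7 15 17
14>8: swap(2,8), hi=7 ⇒ 3 6 7 13 12 10 9 8 14 15 17
7<8: swap(2,2), lo=3 mid=3 ⇒ 3 6 7 13 12 10 9 8 14 15 17
13>8: swap(3,7), hi=6 ⇒ 3 6 7 8 12 10 9 13 14 15 17
8=8: mid=4
12>8: swap(4,6), hi=5 ⇒ 3 6 7 8 9 10 12 13 14 15 17
9>8: swap(4,5), hi=4 ⇒ 3 6 7 8 10 9 12 13 14 15 17
10>8: swap(4,4), hi=3 ⇒ 3 6 7 8 10 9 12 13 14 15 17
done. lo=3 hi=3; nums=3 6 7 8 10 9 12 13 14 15 17

3 6 7 8 10 9 12 13 14 15 17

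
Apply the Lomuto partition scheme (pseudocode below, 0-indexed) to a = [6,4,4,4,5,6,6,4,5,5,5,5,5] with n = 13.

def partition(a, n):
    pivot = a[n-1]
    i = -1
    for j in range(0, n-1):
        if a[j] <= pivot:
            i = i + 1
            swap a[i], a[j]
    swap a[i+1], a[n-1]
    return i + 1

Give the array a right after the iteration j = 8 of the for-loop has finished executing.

pivot=5, i=-1
j=0: 6>5, skip
j=1: 4≤5, i=0, swap(0,1) ⇒ [4,6,4,4,5,6,6,4,5,5,5,5,5]
j=2: 4≤5, i=1, swap(1,2) ⇒ [4,4,6,4,5,6,6,4,5,5,5,5,5]
j=3: 4≤5, i=2, swap(2,3) ⇒ [4,4,4,6,5,6,6,4,5,5,5,5,5]
j=4: 5≤5, i=3, swap(3,4) ⇒ [4,4,4,5,6,6,6,4,5,5,5,5,5]
j=5: 6>5, skip
j=6: 6>5, skip
j=7: 4≤5, i=4, swap(4,7) ⇒ [4,4,4,5,4,6,6,6,5,5,5,5,5]
j=8: 5≤5, i=5, swap(5,8) ⇒ [4,4,4,5,4,5,6,6,6,5,5,5,5]
(after j=8) a = [4,4,4,5,4,5,6,6,6,5,5,5,5]

[4,4,4,5,4,5,6,6,6,5,5,5,5]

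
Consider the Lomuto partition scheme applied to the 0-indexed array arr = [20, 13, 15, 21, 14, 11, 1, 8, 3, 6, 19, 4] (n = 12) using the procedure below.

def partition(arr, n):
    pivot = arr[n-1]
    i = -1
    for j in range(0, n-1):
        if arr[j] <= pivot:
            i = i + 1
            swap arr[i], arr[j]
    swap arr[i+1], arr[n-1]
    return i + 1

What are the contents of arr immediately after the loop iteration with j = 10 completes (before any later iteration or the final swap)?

[1, 3, 15, 21, 14, 11, 20, 8, 13, 6, 19, 4]

pivot=4, i=-1
j=0: 20>4, skip
j=1: 13>4, skip
j=2: 15>4, skip
j=3: 21>4, skip
j=4: 14>4, skip
j=5: 11>4, skip
j=6: 1≤4, i=0, swap(0,6) ⇒ [1, 13, 15, 21, 14, 11, 20, 8, 3, 6, 19, 4]
j=7: 8>4, skip
j=8: 3≤4, i=1, swap(1,8) ⇒ [1, 3, 15, 21, 14, 11, 20, 8, 13, 6, 19, 4]
j=9: 6>4, skip
j=10: 19>4, skip
(after j=10) arr = [1, 3, 15, 21, 14, 11, 20, 8, 13, 6, 19, 4]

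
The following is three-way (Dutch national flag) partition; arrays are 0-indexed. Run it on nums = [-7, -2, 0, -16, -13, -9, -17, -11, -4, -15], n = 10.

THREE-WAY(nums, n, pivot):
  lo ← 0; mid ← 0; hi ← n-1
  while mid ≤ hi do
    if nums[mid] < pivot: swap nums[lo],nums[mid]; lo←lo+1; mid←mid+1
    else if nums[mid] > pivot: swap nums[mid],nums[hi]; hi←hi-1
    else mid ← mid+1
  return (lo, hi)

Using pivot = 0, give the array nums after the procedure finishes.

[-7, -2, -16, -13, -9, -17, -11, -4, -15, 0]

lo=0 mid=0 hi=9
-7<0: swap(0,0), lo=1 mid=1 ⇒ [-7, -2, 0, -16, -13, -9, -17, -11, -4, -15]
-2<0: swap(1,1), lo=2 mid=2 ⇒ [-7, -2, 0, -16, -13, -9, -17, -11, -4, -15]
0=0: mid=3
-16<0: swap(2,3), lo=3 mid=4 ⇒ [-7, -2, -16, 0, -13, -9, -17, -11, -4, -15]
-13<0: swap(3,4), lo=4 mid=5 ⇒ [-7, -2, -16, -13, 0, -9, -17, -11, -4, -15]
-9<0: swap(4,5), lo=5 mid=6 ⇒ [-7, -2, -16, -13, -9, 0, -17, -11, -4, -15]
-17<0: swap(5,6), lo=6 mid=7 ⇒ [-7, -2, -16, -13, -9, -17, 0, -11, -4, -15]
-11<0: swap(6,7), lo=7 mid=8 ⇒ [-7, -2, -16, -13, -9, -17, -11, 0, -4, -15]
-4<0: swap(7,8), lo=8 mid=9 ⇒ [-7, -2, -16, -13, -9, -17, -11, -4, 0, -15]
-15<0: swap(8,9), lo=9 mid=10 ⇒ [-7, -2, -16, -13, -9, -17, -11, -4, -15, 0]
done. lo=9 hi=9; nums=[-7, -2, -16, -13, -9, -17, -11, -4, -15, 0]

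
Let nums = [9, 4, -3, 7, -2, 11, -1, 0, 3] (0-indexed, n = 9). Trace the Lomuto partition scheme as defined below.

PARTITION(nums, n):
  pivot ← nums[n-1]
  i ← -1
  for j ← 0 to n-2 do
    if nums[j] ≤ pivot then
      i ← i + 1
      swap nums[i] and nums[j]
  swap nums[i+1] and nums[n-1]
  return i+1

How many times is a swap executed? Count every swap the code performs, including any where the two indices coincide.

5

pivot = nums[8] = 3; i = -1
j=0: nums[0]=9 > 3 → no swap
j=1: nums[1]=4 > 3 → no swap
j=2: nums[2]=-3 ≤ 3 → i=0, swap nums[0],nums[2] → [-3, 4, 9, 7, -2, 11, -1, 0, 3]
j=3: nums[3]=7 > 3 → no swap
j=4: nums[4]=-2 ≤ 3 → i=1, swap nums[1],nums[4] → [-3, -2, 9, 7, 4, 11, -1, 0, 3]
j=5: nums[5]=11 > 3 → no swap
j=6: nums[6]=-1 ≤ 3 → i=2, swap nums[2],nums[6] → [-3, -2, -1, 7, 4, 11, 9, 0, 3]
j=7: nums[7]=0 ≤ 3 → i=3, swap nums[3],nums[7] → [-3, -2, -1, 0, 4, 11, 9, 7, 3]
final swap nums[4],nums[8] → [-3, -2, -1, 0, 3, 11, 9, 7, 4]; return 4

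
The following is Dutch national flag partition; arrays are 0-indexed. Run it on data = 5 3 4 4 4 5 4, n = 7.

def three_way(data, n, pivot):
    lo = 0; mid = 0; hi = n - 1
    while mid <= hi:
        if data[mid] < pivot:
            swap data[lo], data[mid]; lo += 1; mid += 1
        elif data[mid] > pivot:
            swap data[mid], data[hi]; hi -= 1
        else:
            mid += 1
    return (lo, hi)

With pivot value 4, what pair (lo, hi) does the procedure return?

pivot = 4; lo=0, mid=0, hi=6
data[mid]=5>4: swap data[0],data[6]; hi=5 → 4 3 4 4 4 5 5
data[mid]=4=4: mid=1
data[mid]=3<4: swap data[0],data[1]; lo=1,mid=2 → 3 4 4 4 4 5 5
data[mid]=4=4: mid=3
data[mid]=4=4: mid=4
data[mid]=4=4: mid=5
data[mid]=5>4: swap data[5],data[5]; hi=4 → 3 4 4 4 4 5 5
end: lo=1, hi=4; data = 3 4 4 4 4 5 5

(1, 4)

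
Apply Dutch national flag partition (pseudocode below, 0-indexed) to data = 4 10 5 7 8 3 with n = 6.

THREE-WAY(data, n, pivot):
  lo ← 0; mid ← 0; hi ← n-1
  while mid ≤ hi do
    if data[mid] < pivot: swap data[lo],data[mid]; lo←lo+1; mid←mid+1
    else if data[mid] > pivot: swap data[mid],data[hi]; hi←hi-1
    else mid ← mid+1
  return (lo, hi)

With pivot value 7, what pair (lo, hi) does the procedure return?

pivot = 7; lo=0, mid=0, hi=5
data[mid]=4<7: swap data[0],data[0]; lo=1,mid=1 → 4 10 5 7 8 3
data[mid]=10>7: swap data[1],data[5]; hi=4 → 4 3 5 7 8 10
data[mid]=3<7: swap data[1],data[1]; lo=2,mid=2 → 4 3 5 7 8 10
data[mid]=5<7: swap data[2],data[2]; lo=3,mid=3 → 4 3 5 7 8 10
data[mid]=7=7: mid=4
data[mid]=8>7: swap data[4],data[4]; hi=3 → 4 3 5 7 8 10
end: lo=3, hi=3; data = 4 3 5 7 8 10

(3, 3)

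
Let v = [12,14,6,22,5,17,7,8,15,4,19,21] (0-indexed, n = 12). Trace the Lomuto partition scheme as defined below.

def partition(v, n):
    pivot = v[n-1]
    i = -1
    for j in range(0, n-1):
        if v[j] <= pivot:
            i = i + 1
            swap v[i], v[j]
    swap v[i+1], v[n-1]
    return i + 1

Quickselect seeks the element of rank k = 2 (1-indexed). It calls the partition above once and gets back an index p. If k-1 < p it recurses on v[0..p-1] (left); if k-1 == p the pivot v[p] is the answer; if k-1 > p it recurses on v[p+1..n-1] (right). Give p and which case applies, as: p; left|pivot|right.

10; left

pivot = v[11] = 21; i = -1
j=0: v[0]=12 ≤ 21 → i=0, swap v[0],v[0] (no change) → [12,14,6,22,5,17,7,8,15,4,19,21]
j=1: v[1]=14 ≤ 21 → i=1, swap v[1],v[1] (no change) → [12,14,6,22,5,17,7,8,15,4,19,21]
j=2: v[2]=6 ≤ 21 → i=2, swap v[2],v[2] (no change) → [12,14,6,22,5,17,7,8,15,4,19,21]
j=3: v[3]=22 > 21 → no swap
j=4: v[4]=5 ≤ 21 → i=3, swap v[3],v[4] → [12,14,6,5,22,17,7,8,15,4,19,21]
j=5: v[5]=17 ≤ 21 → i=4, swap v[4],v[5] → [12,14,6,5,17,22,7,8,15,4,19,21]
j=6: v[6]=7 ≤ 21 → i=5, swap v[5],v[6] → [12,14,6,5,17,7,22,8,15,4,19,21]
j=7: v[7]=8 ≤ 21 → i=6, swap v[6],v[7] → [12,14,6,5,17,7,8,22,15,4,19,21]
j=8: v[8]=15 ≤ 21 → i=7, swap v[7],v[8] → [12,14,6,5,17,7,8,15,22,4,19,21]
j=9: v[9]=4 ≤ 21 → i=8, swap v[8],v[9] → [12,14,6,5,17,7,8,15,4,22,19,21]
j=10: v[10]=19 ≤ 21 → i=9, swap v[9],v[10] → [12,14,6,5,17,7,8,15,4,19,22,21]
final swap v[10],v[11] → [12,14,6,5,17,7,8,15,4,19,21,22]; return 10
p = 10; k-1 = 1 < 10 ⇒ left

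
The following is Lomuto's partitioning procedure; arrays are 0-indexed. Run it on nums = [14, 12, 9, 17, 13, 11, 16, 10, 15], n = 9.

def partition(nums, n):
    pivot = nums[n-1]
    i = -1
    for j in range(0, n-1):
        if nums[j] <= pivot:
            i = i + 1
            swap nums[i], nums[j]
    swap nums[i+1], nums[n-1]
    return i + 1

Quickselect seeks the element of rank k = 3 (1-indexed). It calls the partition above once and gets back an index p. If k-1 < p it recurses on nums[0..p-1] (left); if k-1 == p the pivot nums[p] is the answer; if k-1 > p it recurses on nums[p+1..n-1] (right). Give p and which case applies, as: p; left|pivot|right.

6; left

pivot=15, i=-1
j=0: 14≤15, i=0, swap(0,0) ⇒ [14, 12, 9, 17, 13, 11, 16, 10, 15]
j=1: 12≤15, i=1, swap(1,1) ⇒ [14, 12, 9, 17, 13, 11, 16, 10, 15]
j=2: 9≤15, i=2, swap(2,2) ⇒ [14, 12, 9, 17, 13, 11, 16, 10, 15]
j=3: 17>15, skip
j=4: 13≤15, i=3, swap(3,4) ⇒ [14, 12, 9, 13, 17, 11, 16, 10, 15]
j=5: 11≤15, i=4, swap(4,5) ⇒ [14, 12, 9, 13, 11, 17, 16, 10, 15]
j=6: 16>15, skip
j=7: 10≤15, i=5, swap(5,7) ⇒ [14, 12, 9, 13, 11, 10, 16, 17, 15]
swap(6,8) ⇒ [14, 12, 9, 13, 11, 10, 15, 17, 16]; return 6
p = 6; k-1 = 2 < 6 ⇒ left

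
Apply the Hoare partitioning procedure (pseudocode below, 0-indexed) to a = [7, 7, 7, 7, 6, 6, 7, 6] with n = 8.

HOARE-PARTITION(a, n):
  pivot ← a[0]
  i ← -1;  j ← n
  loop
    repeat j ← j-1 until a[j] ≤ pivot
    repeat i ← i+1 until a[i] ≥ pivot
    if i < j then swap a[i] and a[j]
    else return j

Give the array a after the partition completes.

[6, 7, 6, 6, 7, 7, 7, 7]

pivot = a[0] = 7; i = -1, j = 8
j→7 (a[7]=6≤7), i→0 (a[0]=7≥7); i<j, swap → [6, 7, 7, 7, 6, 6, 7, 7]
j→6 (a[6]=7≤7), i→1 (a[1]=7≥7); i<j, swap → [6, 7, 7, 7, 6, 6, 7, 7]
j→5 (a[5]=6≤7), i→2 (a[2]=7≥7); i<j, swap → [6, 7, 6, 7, 6, 7, 7, 7]
j→4 (a[4]=6≤7), i→3 (a[3]=7≥7); i<j, swap → [6, 7, 6, 6, 7, 7, 7, 7]
j→3, i→4; i≥j, return j=3. a = [6, 7, 6, 6, 7, 7, 7, 7]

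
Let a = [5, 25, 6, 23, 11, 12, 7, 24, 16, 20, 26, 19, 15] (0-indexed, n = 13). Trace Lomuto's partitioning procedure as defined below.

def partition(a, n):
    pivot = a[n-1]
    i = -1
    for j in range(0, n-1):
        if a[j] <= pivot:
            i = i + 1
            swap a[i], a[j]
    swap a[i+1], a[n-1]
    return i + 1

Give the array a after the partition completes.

pivot=15, i=-1
j=0: 5≤15, i=0, swap(0,0) ⇒ [5, 25, 6, 23, 11, 12, 7, 24, 16, 20, 26, 19, 15]
j=1: 25>15, skip
j=2: 6≤15, i=1, swap(1,2) ⇒ [5, 6, 25, 23, 11, 12, 7, 24, 16, 20, 26, 19, 15]
j=3: 23>15, skip
j=4: 11≤15, i=2, swap(2,4) ⇒ [5, 6, 11, 23, 25, 12, 7, 24, 16, 20, 26, 19, 15]
j=5: 12≤15, i=3, swap(3,5) ⇒ [5, 6, 11, 12, 25, 23, 7, 24, 16, 20, 26, 19, 15]
j=6: 7≤15, i=4, swap(4,6) ⇒ [5, 6, 11, 12, 7, 23, 25, 24, 16, 20, 26, 19, 15]
j=7: 24>15, skip
j=8: 16>15, skip
j=9: 20>15, skip
j=10: 26>15, skip
j=11: 19>15, skip
swap(5,12) ⇒ [5, 6, 11, 12, 7, 15, 25, 24, 16, 20, 26, 19, 23]; return 5

[5, 6, 11, 12, 7, 15, 25, 24, 16, 20, 26, 19, 23]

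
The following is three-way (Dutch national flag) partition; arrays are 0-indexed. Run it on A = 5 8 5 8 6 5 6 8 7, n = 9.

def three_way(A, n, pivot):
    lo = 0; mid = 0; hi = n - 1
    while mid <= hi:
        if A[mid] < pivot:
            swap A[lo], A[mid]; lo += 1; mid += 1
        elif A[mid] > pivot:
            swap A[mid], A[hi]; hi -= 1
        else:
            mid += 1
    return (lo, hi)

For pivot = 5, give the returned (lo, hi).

pivot = 5; lo=0, mid=0, hi=8
A[mid]=5=5: mid=1
A[mid]=8>5: swap A[1],A[8]; hi=7 → 5 7 5 8 6 5 6 8 8
A[mid]=7>5: swap A[1],A[7]; hi=6 → 5 8 5 8 6 5 6 7 8
A[mid]=8>5: swap A[1],A[6]; hi=5 → 5 6 5 8 6 5 8 7 8
A[mid]=6>5: swap A[1],A[5]; hi=4 → 5 5 5 8 6 6 8 7 8
A[mid]=5=5: mid=2
A[mid]=5=5: mid=3
A[mid]=8>5: swap A[3],A[4]; hi=3 → 5 5 5 6 8 6 8 7 8
A[mid]=6>5: swap A[3],A[3]; hi=2 → 5 5 5 6 8 6 8 7 8
end: lo=0, hi=2; A = 5 5 5 6 8 6 8 7 8

(0, 2)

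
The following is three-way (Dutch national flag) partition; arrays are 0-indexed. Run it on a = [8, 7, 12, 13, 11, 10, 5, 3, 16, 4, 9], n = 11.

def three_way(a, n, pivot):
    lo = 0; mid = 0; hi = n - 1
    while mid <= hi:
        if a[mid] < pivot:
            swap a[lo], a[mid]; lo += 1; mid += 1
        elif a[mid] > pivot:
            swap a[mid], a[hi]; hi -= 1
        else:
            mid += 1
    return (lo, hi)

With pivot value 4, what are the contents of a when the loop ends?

lo=0 mid=0 hi=10
8>4: swap(0,10), hi=9 ⇒ [9, 7, 12, 13, 11, 10, 5, 3, 16, 4, 8]
9>4: swap(0,9), hi=8 ⇒ [4, 7, 12, 13, 11, 10, 5, 3, 16, 9, 8]
4=4: mid=1
7>4: swap(1,8), hi=7 ⇒ [4, 16, 12, 13, 11, 10, 5, 3, 7, 9, 8]
16>4: swap(1,7), hi=6 ⇒ [4, 3, 12, 13, 11, 10, 5, 16, 7, 9, 8]
3<4: swap(0,1), lo=1 mid=2 ⇒ [3, 4, 12, 13, 11, 10, 5, 16, 7, 9, 8]
12>4: swap(2,6), hi=5 ⇒ [3, 4, 5, 13, 11, 10, 12, 16, 7, 9, 8]
5>4: swap(2,5), hi=4 ⇒ [3, 4, 10, 13, 11, 5, 12, 16, 7, 9, 8]
10>4: swap(2,4), hi=3 ⇒ [3, 4, 11, 13, 10, 5, 12, 16, 7, 9, 8]
11>4: swap(2,3), hi=2 ⇒ [3, 4, 13, 11, 10, 5, 12, 16, 7, 9, 8]
13>4: swap(2,2), hi=1 ⇒ [3, 4, 13, 11, 10, 5, 12, 16, 7, 9, 8]
done. lo=1 hi=1; a=[3, 4, 13, 11, 10, 5, 12, 16, 7, 9, 8]

[3, 4, 13, 11, 10, 5, 12, 16, 7, 9, 8]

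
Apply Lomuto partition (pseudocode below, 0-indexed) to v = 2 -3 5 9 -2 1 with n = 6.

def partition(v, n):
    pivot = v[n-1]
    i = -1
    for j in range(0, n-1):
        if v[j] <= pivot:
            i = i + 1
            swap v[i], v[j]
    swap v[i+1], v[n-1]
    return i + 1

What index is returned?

2

pivot=1, i=-1
j=0: 2>1, skip
j=1: -3≤1, i=0, swap(0,1) ⇒ -3 2 5 9 -2 1
j=2: 5>1, skip
j=3: 9>1, skip
j=4: -2≤1, i=1, swap(1,4) ⇒ -3 -2 5 9 2 1
swap(2,5) ⇒ -3 -2 1 9 2 5; return 2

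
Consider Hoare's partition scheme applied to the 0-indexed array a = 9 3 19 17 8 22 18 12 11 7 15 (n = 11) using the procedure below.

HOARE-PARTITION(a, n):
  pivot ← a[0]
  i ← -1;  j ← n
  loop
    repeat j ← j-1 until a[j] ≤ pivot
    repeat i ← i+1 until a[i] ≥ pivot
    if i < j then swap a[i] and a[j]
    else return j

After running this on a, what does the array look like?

pivot=9
j stops at 9 (7), i stops at 0 (9); swap ⇒ 7 3 19 17 8 22 18 12 11 9 15
j stops at 4 (8), i stops at 2 (19); swap ⇒ 7 3 8 17 19 22 18 12 11 9 15
j stops at 2, i stops at 3; i≥j ⇒ return 2. a=7 3 8 17 19 22 18 12 11 9 15

7 3 8 17 19 22 18 12 11 9 15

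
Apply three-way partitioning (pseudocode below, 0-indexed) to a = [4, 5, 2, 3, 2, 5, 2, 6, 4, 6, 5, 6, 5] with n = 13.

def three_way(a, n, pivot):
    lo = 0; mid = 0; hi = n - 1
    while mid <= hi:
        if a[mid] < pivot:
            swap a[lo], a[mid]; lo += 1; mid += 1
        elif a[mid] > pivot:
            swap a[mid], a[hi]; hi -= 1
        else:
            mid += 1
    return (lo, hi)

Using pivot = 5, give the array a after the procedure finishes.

[4, 2, 3, 2, 2, 4, 5, 5, 5, 5, 6, 6, 6]

lo=0 mid=0 hi=12
4<5: swap(0,0), lo=1 mid=1 ⇒ [4, 5, 2, 3, 2, 5, 2, 6, 4, 6, 5, 6, 5]
5=5: mid=2
2<5: swap(1,2), lo=2 mid=3 ⇒ [4, 2, 5, 3, 2, 5, 2, 6, 4, 6, 5, 6, 5]
3<5: swap(2,3), lo=3 mid=4 ⇒ [4, 2, 3, 5, 2, 5, 2, 6, 4, 6, 5, 6, 5]
2<5: swap(3,4), lo=4 mid=5 ⇒ [4, 2, 3, 2, 5, 5, 2, 6, 4, 6, 5, 6, 5]
5=5: mid=6
2<5: swap(4,6), lo=5 mid=7 ⇒ [4, 2, 3, 2, 2, 5, 5, 6, 4, 6, 5, 6, 5]
6>5: swap(7,12), hi=11 ⇒ [4, 2, 3, 2, 2, 5, 5, 5, 4, 6, 5, 6, 6]
5=5: mid=8
4<5: swap(5,8), lo=6 mid=9 ⇒ [4, 2, 3, 2, 2, 4, 5, 5, 5, 6, 5, 6, 6]
6>5: swap(9,11), hi=10 ⇒ [4, 2, 3, 2, 2, 4, 5, 5, 5, 6, 5, 6, 6]
6>5: swap(9,10), hi=9 ⇒ [4, 2, 3, 2, 2, 4, 5, 5, 5, 5, 6, 6, 6]
5=5: mid=10
done. lo=6 hi=9; a=[4, 2, 3, 2, 2, 4, 5, 5, 5, 5, 6, 6, 6]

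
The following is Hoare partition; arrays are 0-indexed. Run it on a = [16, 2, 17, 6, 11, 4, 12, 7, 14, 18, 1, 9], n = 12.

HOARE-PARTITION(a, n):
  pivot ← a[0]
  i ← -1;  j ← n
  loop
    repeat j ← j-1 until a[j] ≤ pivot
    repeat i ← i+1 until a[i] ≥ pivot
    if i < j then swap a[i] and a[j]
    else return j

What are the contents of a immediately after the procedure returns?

[9, 2, 1, 6, 11, 4, 12, 7, 14, 18, 17, 16]

pivot = a[0] = 16; i = -1, j = 12
j→11 (a[11]=9≤16), i→0 (a[0]=16≥16); i<j, swap → [9, 2, 17, 6, 11, 4, 12, 7, 14, 18, 1, 16]
j→10 (a[10]=1≤16), i→2 (a[2]=17≥16); i<j, swap → [9, 2, 1, 6, 11, 4, 12, 7, 14, 18, 17, 16]
j→8, i→9; i≥j, return j=8. a = [9, 2, 1, 6, 11, 4, 12, 7, 14, 18, 17, 16]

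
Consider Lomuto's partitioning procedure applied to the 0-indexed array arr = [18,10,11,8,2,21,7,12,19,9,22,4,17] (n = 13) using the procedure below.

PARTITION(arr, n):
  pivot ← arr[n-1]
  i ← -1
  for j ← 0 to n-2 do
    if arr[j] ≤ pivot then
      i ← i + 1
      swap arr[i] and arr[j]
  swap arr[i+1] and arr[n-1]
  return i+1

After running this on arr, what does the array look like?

pivot=17, i=-1
j=0: 18>17, skip
j=1: 10≤17, i=0, swap(0,1) ⇒ [10,18,11,8,2,21,7,12,19,9,22,4,17]
j=2: 11≤17, i=1, swap(1,2) ⇒ [10,11,18,8,2,21,7,12,19,9,22,4,17]
j=3: 8≤17, i=2, swap(2,3) ⇒ [10,11,8,18,2,21,7,12,19,9,22,4,17]
j=4: 2≤17, i=3, swap(3,4) ⇒ [10,11,8,2,18,21,7,12,19,9,22,4,17]
j=5: 21>17, skip
j=6: 7≤17, i=4, swap(4,6) ⇒ [10,11,8,2,7,21,18,12,19,9,22,4,17]
j=7: 12≤17, i=5, swap(5,7) ⇒ [10,11,8,2,7,12,18,21,19,9,22,4,17]
j=8: 19>17, skip
j=9: 9≤17, i=6, swap(6,9) ⇒ [10,11,8,2,7,12,9,21,19,18,22,4,17]
j=10: 22>17, skip
j=11: 4≤17, i=7, swap(7,11) ⇒ [10,11,8,2,7,12,9,4,19,18,22,21,17]
swap(8,12) ⇒ [10,11,8,2,7,12,9,4,17,18,22,21,19]; return 8

[10,11,8,2,7,12,9,4,17,18,22,21,19]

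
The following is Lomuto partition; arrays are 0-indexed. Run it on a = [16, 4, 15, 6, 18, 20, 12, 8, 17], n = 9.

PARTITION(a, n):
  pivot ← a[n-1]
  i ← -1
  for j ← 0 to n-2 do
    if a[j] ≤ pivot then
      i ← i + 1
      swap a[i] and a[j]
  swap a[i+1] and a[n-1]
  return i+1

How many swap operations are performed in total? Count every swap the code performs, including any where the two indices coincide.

7

pivot = a[8] = 17; i = -1
j=0: a[0]=16 ≤ 17 → i=0, swap a[0],a[0] (no change) → [16, 4, 15, 6, 18, 20, 12, 8, 17]
j=1: a[1]=4 ≤ 17 → i=1, swap a[1],a[1] (no change) → [16, 4, 15, 6, 18, 20, 12, 8, 17]
j=2: a[2]=15 ≤ 17 → i=2, swap a[2],a[2] (no change) → [16, 4, 15, 6, 18, 20, 12, 8, 17]
j=3: a[3]=6 ≤ 17 → i=3, swap a[3],a[3] (no change) → [16, 4, 15, 6, 18, 20, 12, 8, 17]
j=4: a[4]=18 > 17 → no swap
j=5: a[5]=20 > 17 → no swap
j=6: a[6]=12 ≤ 17 → i=4, swap a[4],a[6] → [16, 4, 15, 6, 12, 20, 18, 8, 17]
j=7: a[7]=8 ≤ 17 → i=5, swap a[5],a[7] → [16, 4, 15, 6, 12, 8, 18, 20, 17]
final swap a[6],a[8] → [16, 4, 15, 6, 12, 8, 17, 20, 18]; return 6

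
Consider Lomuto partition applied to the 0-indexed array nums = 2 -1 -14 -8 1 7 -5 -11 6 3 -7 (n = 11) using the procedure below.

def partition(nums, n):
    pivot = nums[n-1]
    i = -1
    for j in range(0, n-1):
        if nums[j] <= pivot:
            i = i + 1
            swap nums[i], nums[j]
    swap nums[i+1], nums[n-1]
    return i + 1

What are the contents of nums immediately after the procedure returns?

-14 -8 -11 -7 1 7 -5 2 6 3 -1

pivot=-7, i=-1
j=0: 2>-7, skip
j=1: -1>-7, skip
j=2: -14≤-7, i=0, swap(0,2) ⇒ -14 -1 2 -8 1 7 -5 -11 6 3 -7
j=3: -8≤-7, i=1, swap(1,3) ⇒ -14 -8 2 -1 1 7 -5 -11 6 3 -7
j=4: 1>-7, skip
j=5: 7>-7, skip
j=6: -5>-7, skip
j=7: -11≤-7, i=2, swap(2,7) ⇒ -14 -8 -11 -1 1 7 -5 2 6 3 -7
j=8: 6>-7, skip
j=9: 3>-7, skip
swap(3,10) ⇒ -14 -8 -11 -7 1 7 -5 2 6 3 -1; return 3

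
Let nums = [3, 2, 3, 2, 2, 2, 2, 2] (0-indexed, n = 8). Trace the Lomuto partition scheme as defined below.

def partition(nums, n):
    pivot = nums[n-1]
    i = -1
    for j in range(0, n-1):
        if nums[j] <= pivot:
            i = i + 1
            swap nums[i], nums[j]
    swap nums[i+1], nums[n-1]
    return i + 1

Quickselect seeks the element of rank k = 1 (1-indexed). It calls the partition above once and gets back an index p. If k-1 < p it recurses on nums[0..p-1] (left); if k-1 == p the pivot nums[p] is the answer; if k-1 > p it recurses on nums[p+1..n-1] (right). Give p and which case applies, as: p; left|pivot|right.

pivot = nums[7] = 2; i = -1
j=0: nums[0]=3 > 2 → no swap
j=1: nums[1]=2 ≤ 2 → i=0, swap nums[0],nums[1] → [2, 3, 3, 2, 2, 2, 2, 2]
j=2: nums[2]=3 > 2 → no swap
j=3: nums[3]=2 ≤ 2 → i=1, swap nums[1],nums[3] → [2, 2, 3, 3, 2, 2, 2, 2]
j=4: nums[4]=2 ≤ 2 → i=2, swap nums[2],nums[4] → [2, 2, 2, 3, 3, 2, 2, 2]
j=5: nums[5]=2 ≤ 2 → i=3, swap nums[3],nums[5] → [2, 2, 2, 2, 3, 3, 2, 2]
j=6: nums[6]=2 ≤ 2 → i=4, swap nums[4],nums[6] → [2, 2, 2, 2, 2, 3, 3, 2]
final swap nums[5],nums[7] → [2, 2, 2, 2, 2, 2, 3, 3]; return 5
p = 5; k-1 = 0 < 5 ⇒ left

5; left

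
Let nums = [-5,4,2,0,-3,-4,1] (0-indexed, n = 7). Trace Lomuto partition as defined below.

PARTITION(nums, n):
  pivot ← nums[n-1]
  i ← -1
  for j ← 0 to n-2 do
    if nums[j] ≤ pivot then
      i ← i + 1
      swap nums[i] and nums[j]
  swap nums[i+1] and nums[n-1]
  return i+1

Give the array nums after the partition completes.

[-5,0,-3,-4,1,4,2]

pivot = nums[6] = 1; i = -1
j=0: nums[0]=-5 ≤ 1 → i=0, swap nums[0],nums[0] (no change) → [-5,4,2,0,-3,-4,1]
j=1: nums[1]=4 > 1 → no swap
j=2: nums[2]=2 > 1 → no swap
j=3: nums[3]=0 ≤ 1 → i=1, swap nums[1],nums[3] → [-5,0,2,4,-3,-4,1]
j=4: nums[4]=-3 ≤ 1 → i=2, swap nums[2],nums[4] → [-5,0,-3,4,2,-4,1]
j=5: nums[5]=-4 ≤ 1 → i=3, swap nums[3],nums[5] → [-5,0,-3,-4,2,4,1]
final swap nums[4],nums[6] → [-5,0,-3,-4,1,4,2]; return 4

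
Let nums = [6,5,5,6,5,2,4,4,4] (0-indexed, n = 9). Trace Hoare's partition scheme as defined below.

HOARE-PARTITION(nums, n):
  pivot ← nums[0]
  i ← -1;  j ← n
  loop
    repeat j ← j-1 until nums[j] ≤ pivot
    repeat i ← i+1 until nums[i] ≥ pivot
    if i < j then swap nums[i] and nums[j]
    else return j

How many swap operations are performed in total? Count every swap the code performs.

2

pivot=6
j stops at 8 (4), i stops at 0 (6); swap ⇒ [4,5,5,6,5,2,4,4,6]
j stops at 7 (4), i stops at 3 (6); swap ⇒ [4,5,5,4,5,2,4,6,6]
j stops at 6, i stops at 7; i≥j ⇒ return 6. nums=[4,5,5,4,5,2,4,6,6]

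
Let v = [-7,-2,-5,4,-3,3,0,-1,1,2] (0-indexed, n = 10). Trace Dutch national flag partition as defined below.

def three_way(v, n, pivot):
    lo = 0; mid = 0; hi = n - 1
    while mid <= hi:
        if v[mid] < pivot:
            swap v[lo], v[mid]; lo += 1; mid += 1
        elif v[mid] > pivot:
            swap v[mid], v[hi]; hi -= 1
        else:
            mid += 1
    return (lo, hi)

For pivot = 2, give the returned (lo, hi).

lo=0 mid=0 hi=9
-7<2: swap(0,0), lo=1 mid=1 ⇒ [-7,-2,-5,4,-3,3,0,-1,1,2]
-2<2: swap(1,1), lo=2 mid=2 ⇒ [-7,-2,-5,4,-3,3,0,-1,1,2]
-5<2: swap(2,2), lo=3 mid=3 ⇒ [-7,-2,-5,4,-3,3,0,-1,1,2]
4>2: swap(3,9), hi=8 ⇒ [-7,-2,-5,2,-3,3,0,-1,1,4]
2=2: mid=4
-3<2: swap(3,4), lo=4 mid=5 ⇒ [-7,-2,-5,-3,2,3,0,-1,1,4]
3>2: swap(5,8), hi=7 ⇒ [-7,-2,-5,-3,2,1,0,-1,3,4]
1<2: swap(4,5), lo=5 mid=6 ⇒ [-7,-2,-5,-3,1,2,0,-1,3,4]
0<2: swap(5,6), lo=6 mid=7 ⇒ [-7,-2,-5,-3,1,0,2,-1,3,4]
-1<2: swap(6,7), lo=7 mid=8 ⇒ [-7,-2,-5,-3,1,0,-1,2,3,4]
done. lo=7 hi=7; v=[-7,-2,-5,-3,1,0,-1,2,3,4]

(7, 7)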